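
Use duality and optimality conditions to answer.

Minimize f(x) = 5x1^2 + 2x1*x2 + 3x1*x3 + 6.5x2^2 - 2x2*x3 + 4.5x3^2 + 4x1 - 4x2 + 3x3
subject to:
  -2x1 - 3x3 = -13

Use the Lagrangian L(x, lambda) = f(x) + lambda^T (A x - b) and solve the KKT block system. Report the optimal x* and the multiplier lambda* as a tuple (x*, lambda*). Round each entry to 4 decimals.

Form the Lagrangian:
  L(x, lambda) = (1/2) x^T Q x + c^T x + lambda^T (A x - b)
Stationarity (grad_x L = 0): Q x + c + A^T lambda = 0.
Primal feasibility: A x = b.

This gives the KKT block system:
  [ Q   A^T ] [ x     ]   [-c ]
  [ A    0  ] [ lambda ] = [ b ]

Solving the linear system:
  x*      = (0.8477, 0.757, 3.7682)
  lambda* = (12.6477)
  f(x*)   = 88.0435

x* = (0.8477, 0.757, 3.7682), lambda* = (12.6477)


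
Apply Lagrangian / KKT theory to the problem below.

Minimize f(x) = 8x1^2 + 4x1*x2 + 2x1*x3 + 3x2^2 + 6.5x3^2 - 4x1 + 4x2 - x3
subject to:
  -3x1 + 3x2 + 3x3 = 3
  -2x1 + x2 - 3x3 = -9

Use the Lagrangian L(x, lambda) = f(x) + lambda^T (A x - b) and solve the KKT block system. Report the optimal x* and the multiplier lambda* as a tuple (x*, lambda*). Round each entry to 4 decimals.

Form the Lagrangian:
  L(x, lambda) = (1/2) x^T Q x + c^T x + lambda^T (A x - b)
Stationarity (grad_x L = 0): Q x + c + A^T lambda = 0.
Primal feasibility: A x = b.

This gives the KKT block system:
  [ Q   A^T ] [ x     ]   [-c ]
  [ A    0  ] [ lambda ] = [ b ]

Solving the linear system:
  x*      = (0.5435, -0.8206, 2.3641)
  lambda* = (-2.881, 7.3925)
  f(x*)   = 33.6776

x* = (0.5435, -0.8206, 2.3641), lambda* = (-2.881, 7.3925)


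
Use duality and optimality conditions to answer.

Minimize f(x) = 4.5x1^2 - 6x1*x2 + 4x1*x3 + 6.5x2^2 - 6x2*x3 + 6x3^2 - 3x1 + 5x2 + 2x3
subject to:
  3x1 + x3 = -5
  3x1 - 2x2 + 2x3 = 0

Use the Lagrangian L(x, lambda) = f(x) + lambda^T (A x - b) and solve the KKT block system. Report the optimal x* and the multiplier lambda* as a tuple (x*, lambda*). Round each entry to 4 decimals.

Form the Lagrangian:
  L(x, lambda) = (1/2) x^T Q x + c^T x + lambda^T (A x - b)
Stationarity (grad_x L = 0): Q x + c + A^T lambda = 0.
Primal feasibility: A x = b.

This gives the KKT block system:
  [ Q   A^T ] [ x     ]   [-c ]
  [ A    0  ] [ lambda ] = [ b ]

Solving the linear system:
  x*      = (-1.5768, -2.6348, -0.2696)
  lambda* = (9.9072, -9.087)
  f(x*)   = 20.2768

x* = (-1.5768, -2.6348, -0.2696), lambda* = (9.9072, -9.087)


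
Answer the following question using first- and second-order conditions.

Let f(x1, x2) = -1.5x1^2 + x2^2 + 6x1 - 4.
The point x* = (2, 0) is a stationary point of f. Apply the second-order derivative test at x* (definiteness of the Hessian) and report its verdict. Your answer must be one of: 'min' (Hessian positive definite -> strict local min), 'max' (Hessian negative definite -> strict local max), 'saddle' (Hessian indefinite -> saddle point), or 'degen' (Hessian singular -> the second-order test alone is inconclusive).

Compute the Hessian H = grad^2 f:
  H = [[-3, 0], [0, 2]]
Verify stationarity: grad f(x*) = H x* + g = (0, 0).
Eigenvalues of H: -3, 2.
Eigenvalues have mixed signs, so H is indefinite -> x* is a saddle point.

saddle


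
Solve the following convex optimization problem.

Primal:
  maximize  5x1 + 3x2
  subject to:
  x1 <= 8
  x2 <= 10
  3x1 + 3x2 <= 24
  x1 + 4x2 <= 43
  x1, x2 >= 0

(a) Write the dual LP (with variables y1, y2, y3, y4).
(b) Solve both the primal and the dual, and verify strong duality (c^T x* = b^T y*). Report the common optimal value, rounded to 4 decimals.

The standard primal-dual pair for 'max c^T x s.t. A x <= b, x >= 0' is:
  Dual:  min b^T y  s.t.  A^T y >= c,  y >= 0.

So the dual LP is:
  minimize  8y1 + 10y2 + 24y3 + 43y4
  subject to:
    y1 + 3y3 + y4 >= 5
    y2 + 3y3 + 4y4 >= 3
    y1, y2, y3, y4 >= 0

Solving the primal: x* = (8, 0).
  primal value c^T x* = 40.
Solving the dual: y* = (2, 0, 1, 0).
  dual value b^T y* = 40.
Strong duality: c^T x* = b^T y*. Confirmed.

40


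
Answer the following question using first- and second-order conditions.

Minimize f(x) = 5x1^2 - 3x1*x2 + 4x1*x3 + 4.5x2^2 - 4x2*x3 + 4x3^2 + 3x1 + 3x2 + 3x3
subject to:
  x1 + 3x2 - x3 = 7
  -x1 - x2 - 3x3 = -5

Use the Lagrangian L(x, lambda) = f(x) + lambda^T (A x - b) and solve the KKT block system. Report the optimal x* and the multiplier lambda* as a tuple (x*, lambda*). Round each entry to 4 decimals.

Form the Lagrangian:
  L(x, lambda) = (1/2) x^T Q x + c^T x + lambda^T (A x - b)
Stationarity (grad_x L = 0): Q x + c + A^T lambda = 0.
Primal feasibility: A x = b.

This gives the KKT block system:
  [ Q   A^T ] [ x     ]   [-c ]
  [ A    0  ] [ lambda ] = [ b ]

Solving the linear system:
  x*      = (0.896, 2.2416, 0.6208)
  lambda* = (-5.1426, 2.5755)
  f(x*)   = 30.0755

x* = (0.896, 2.2416, 0.6208), lambda* = (-5.1426, 2.5755)


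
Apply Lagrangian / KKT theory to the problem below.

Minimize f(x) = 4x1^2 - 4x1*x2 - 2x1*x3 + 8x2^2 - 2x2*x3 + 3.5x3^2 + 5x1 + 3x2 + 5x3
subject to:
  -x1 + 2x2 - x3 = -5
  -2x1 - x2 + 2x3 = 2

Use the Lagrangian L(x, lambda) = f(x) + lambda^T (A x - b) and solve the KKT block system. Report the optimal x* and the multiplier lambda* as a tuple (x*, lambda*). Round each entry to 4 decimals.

Form the Lagrangian:
  L(x, lambda) = (1/2) x^T Q x + c^T x + lambda^T (A x - b)
Stationarity (grad_x L = 0): Q x + c + A^T lambda = 0.
Primal feasibility: A x = b.

This gives the KKT block system:
  [ Q   A^T ] [ x     ]   [-c ]
  [ A    0  ] [ lambda ] = [ b ]

Solving the linear system:
  x*      = (0.7528, -1.6629, 0.9213)
  lambda* = (14.5506, 0.6404)
  f(x*)   = 37.427

x* = (0.7528, -1.6629, 0.9213), lambda* = (14.5506, 0.6404)


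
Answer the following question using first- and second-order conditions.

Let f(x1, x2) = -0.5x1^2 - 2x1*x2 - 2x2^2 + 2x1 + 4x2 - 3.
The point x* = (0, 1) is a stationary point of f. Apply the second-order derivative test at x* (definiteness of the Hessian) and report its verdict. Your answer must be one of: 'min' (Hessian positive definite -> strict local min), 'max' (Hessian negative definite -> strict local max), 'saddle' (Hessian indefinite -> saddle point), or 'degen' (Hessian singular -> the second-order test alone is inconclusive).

Compute the Hessian H = grad^2 f:
  H = [[-1, -2], [-2, -4]]
Verify stationarity: grad f(x*) = H x* + g = (0, 0).
Eigenvalues of H: -5, 0.
H has a zero eigenvalue (singular; negative semidefinite but not definite), so H is neither positive definite, negative definite, nor indefinite. The second-order test alone is inconclusive -> degen.
(Indeed, f is constant along the null direction of H through x*, so x* is not a strict local extremum.)

degen


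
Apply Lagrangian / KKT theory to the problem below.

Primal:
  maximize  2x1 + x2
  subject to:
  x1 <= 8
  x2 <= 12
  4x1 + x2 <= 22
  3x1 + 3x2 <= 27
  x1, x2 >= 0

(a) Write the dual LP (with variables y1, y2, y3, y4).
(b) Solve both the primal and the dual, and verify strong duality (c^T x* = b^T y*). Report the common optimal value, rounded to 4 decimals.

The standard primal-dual pair for 'max c^T x s.t. A x <= b, x >= 0' is:
  Dual:  min b^T y  s.t.  A^T y >= c,  y >= 0.

So the dual LP is:
  minimize  8y1 + 12y2 + 22y3 + 27y4
  subject to:
    y1 + 4y3 + 3y4 >= 2
    y2 + y3 + 3y4 >= 1
    y1, y2, y3, y4 >= 0

Solving the primal: x* = (4.3333, 4.6667).
  primal value c^T x* = 13.3333.
Solving the dual: y* = (0, 0, 0.3333, 0.2222).
  dual value b^T y* = 13.3333.
Strong duality: c^T x* = b^T y*. Confirmed.

13.3333


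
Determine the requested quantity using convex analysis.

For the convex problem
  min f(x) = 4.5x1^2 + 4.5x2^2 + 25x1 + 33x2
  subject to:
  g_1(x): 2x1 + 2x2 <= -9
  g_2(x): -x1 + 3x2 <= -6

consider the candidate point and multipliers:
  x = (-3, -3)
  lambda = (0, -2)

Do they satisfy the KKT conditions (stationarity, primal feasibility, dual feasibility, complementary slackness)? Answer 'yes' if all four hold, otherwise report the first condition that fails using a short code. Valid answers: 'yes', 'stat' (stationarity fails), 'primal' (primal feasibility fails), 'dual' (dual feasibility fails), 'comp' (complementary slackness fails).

Gradient of f: grad f(x) = Q x + c = (-2, 6)
Constraint values g_i(x) = a_i^T x - b_i:
  g_1((-3, -3)) = -3
  g_2((-3, -3)) = 0
Stationarity residual: grad f(x) + sum_i lambda_i a_i = (0, 0)
  -> stationarity OK
Primal feasibility (all g_i <= 0): OK
Dual feasibility (all lambda_i >= 0): FAILS
Complementary slackness (lambda_i * g_i(x) = 0 for all i): OK

Verdict: the first failing condition is dual_feasibility -> dual.

dual


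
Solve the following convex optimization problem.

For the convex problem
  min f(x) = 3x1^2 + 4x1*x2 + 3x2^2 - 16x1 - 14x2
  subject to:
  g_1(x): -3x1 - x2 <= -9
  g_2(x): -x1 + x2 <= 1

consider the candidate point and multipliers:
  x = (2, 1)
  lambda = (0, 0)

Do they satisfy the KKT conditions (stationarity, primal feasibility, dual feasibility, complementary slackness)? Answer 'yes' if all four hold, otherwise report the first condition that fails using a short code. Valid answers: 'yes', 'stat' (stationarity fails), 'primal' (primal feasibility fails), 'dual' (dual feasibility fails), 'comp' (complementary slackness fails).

Gradient of f: grad f(x) = Q x + c = (0, 0)
Constraint values g_i(x) = a_i^T x - b_i:
  g_1((2, 1)) = 2
  g_2((2, 1)) = -2
Stationarity residual: grad f(x) + sum_i lambda_i a_i = (0, 0)
  -> stationarity OK
Primal feasibility (all g_i <= 0): FAILS
Dual feasibility (all lambda_i >= 0): OK
Complementary slackness (lambda_i * g_i(x) = 0 for all i): OK

Verdict: the first failing condition is primal_feasibility -> primal.

primal


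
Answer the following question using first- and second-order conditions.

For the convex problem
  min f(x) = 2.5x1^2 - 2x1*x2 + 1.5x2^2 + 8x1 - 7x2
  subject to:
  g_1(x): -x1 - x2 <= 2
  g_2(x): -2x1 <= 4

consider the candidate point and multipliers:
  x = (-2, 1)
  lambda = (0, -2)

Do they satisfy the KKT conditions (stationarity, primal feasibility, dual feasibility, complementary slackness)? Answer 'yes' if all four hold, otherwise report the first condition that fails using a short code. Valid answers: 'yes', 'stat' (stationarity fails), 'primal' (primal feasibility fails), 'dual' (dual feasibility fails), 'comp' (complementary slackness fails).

Gradient of f: grad f(x) = Q x + c = (-4, 0)
Constraint values g_i(x) = a_i^T x - b_i:
  g_1((-2, 1)) = -1
  g_2((-2, 1)) = 0
Stationarity residual: grad f(x) + sum_i lambda_i a_i = (0, 0)
  -> stationarity OK
Primal feasibility (all g_i <= 0): OK
Dual feasibility (all lambda_i >= 0): FAILS
Complementary slackness (lambda_i * g_i(x) = 0 for all i): OK

Verdict: the first failing condition is dual_feasibility -> dual.

dual


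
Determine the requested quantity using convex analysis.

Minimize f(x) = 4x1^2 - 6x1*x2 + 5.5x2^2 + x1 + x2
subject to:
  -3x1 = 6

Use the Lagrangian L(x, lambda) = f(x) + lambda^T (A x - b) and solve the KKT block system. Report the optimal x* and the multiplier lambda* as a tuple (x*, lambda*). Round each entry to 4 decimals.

Form the Lagrangian:
  L(x, lambda) = (1/2) x^T Q x + c^T x + lambda^T (A x - b)
Stationarity (grad_x L = 0): Q x + c + A^T lambda = 0.
Primal feasibility: A x = b.

This gives the KKT block system:
  [ Q   A^T ] [ x     ]   [-c ]
  [ A    0  ] [ lambda ] = [ b ]

Solving the linear system:
  x*      = (-2, -1.1818)
  lambda* = (-2.6364)
  f(x*)   = 6.3182

x* = (-2, -1.1818), lambda* = (-2.6364)


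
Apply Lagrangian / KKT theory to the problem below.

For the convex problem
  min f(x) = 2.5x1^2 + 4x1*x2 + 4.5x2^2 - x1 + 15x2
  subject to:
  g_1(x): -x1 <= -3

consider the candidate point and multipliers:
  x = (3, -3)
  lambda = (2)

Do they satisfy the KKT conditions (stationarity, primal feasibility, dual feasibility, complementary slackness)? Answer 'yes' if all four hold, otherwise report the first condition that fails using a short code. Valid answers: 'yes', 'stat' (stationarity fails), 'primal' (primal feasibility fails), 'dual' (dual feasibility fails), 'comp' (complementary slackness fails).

Gradient of f: grad f(x) = Q x + c = (2, 0)
Constraint values g_i(x) = a_i^T x - b_i:
  g_1((3, -3)) = 0
Stationarity residual: grad f(x) + sum_i lambda_i a_i = (0, 0)
  -> stationarity OK
Primal feasibility (all g_i <= 0): OK
Dual feasibility (all lambda_i >= 0): OK
Complementary slackness (lambda_i * g_i(x) = 0 for all i): OK

Verdict: yes, KKT holds.

yes


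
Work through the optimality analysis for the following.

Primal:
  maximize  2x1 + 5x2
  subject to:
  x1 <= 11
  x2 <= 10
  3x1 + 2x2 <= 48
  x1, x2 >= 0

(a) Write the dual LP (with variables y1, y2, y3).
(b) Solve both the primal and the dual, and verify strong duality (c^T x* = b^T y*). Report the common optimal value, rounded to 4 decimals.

The standard primal-dual pair for 'max c^T x s.t. A x <= b, x >= 0' is:
  Dual:  min b^T y  s.t.  A^T y >= c,  y >= 0.

So the dual LP is:
  minimize  11y1 + 10y2 + 48y3
  subject to:
    y1 + 3y3 >= 2
    y2 + 2y3 >= 5
    y1, y2, y3 >= 0

Solving the primal: x* = (9.3333, 10).
  primal value c^T x* = 68.6667.
Solving the dual: y* = (0, 3.6667, 0.6667).
  dual value b^T y* = 68.6667.
Strong duality: c^T x* = b^T y*. Confirmed.

68.6667


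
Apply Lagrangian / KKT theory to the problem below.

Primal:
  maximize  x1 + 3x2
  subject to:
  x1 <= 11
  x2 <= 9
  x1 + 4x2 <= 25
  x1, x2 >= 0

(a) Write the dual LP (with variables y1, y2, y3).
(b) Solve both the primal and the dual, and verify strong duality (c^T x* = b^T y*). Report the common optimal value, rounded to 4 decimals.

The standard primal-dual pair for 'max c^T x s.t. A x <= b, x >= 0' is:
  Dual:  min b^T y  s.t.  A^T y >= c,  y >= 0.

So the dual LP is:
  minimize  11y1 + 9y2 + 25y3
  subject to:
    y1 + y3 >= 1
    y2 + 4y3 >= 3
    y1, y2, y3 >= 0

Solving the primal: x* = (11, 3.5).
  primal value c^T x* = 21.5.
Solving the dual: y* = (0.25, 0, 0.75).
  dual value b^T y* = 21.5.
Strong duality: c^T x* = b^T y*. Confirmed.

21.5


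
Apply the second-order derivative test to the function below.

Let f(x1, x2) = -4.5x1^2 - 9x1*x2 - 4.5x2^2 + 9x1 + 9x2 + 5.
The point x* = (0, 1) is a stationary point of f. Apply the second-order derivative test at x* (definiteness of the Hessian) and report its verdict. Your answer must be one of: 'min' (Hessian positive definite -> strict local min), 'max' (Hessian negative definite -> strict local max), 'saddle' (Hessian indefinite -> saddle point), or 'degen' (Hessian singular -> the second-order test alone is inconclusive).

Compute the Hessian H = grad^2 f:
  H = [[-9, -9], [-9, -9]]
Verify stationarity: grad f(x*) = H x* + g = (0, 0).
Eigenvalues of H: -18, 0.
H has a zero eigenvalue (singular; negative semidefinite but not definite), so H is neither positive definite, negative definite, nor indefinite. The second-order test alone is inconclusive -> degen.
(Indeed, f is constant along the null direction of H through x*, so x* is not a strict local extremum.)

degen


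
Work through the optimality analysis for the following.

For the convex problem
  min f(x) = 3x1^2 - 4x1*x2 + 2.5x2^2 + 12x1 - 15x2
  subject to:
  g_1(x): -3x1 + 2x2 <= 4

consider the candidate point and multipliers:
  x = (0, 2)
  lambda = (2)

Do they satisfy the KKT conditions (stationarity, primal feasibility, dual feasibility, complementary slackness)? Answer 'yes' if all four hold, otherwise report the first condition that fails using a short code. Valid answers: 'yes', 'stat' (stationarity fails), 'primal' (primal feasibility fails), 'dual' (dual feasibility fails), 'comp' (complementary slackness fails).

Gradient of f: grad f(x) = Q x + c = (4, -5)
Constraint values g_i(x) = a_i^T x - b_i:
  g_1((0, 2)) = 0
Stationarity residual: grad f(x) + sum_i lambda_i a_i = (-2, -1)
  -> stationarity FAILS
Primal feasibility (all g_i <= 0): OK
Dual feasibility (all lambda_i >= 0): OK
Complementary slackness (lambda_i * g_i(x) = 0 for all i): OK

Verdict: the first failing condition is stationarity -> stat.

stat


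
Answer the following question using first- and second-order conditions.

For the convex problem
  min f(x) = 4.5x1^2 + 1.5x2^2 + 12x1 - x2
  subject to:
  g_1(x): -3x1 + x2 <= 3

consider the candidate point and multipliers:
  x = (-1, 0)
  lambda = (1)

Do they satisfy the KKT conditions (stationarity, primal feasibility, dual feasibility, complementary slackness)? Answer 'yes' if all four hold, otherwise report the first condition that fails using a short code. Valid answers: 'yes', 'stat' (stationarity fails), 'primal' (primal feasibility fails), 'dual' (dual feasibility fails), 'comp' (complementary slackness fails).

Gradient of f: grad f(x) = Q x + c = (3, -1)
Constraint values g_i(x) = a_i^T x - b_i:
  g_1((-1, 0)) = 0
Stationarity residual: grad f(x) + sum_i lambda_i a_i = (0, 0)
  -> stationarity OK
Primal feasibility (all g_i <= 0): OK
Dual feasibility (all lambda_i >= 0): OK
Complementary slackness (lambda_i * g_i(x) = 0 for all i): OK

Verdict: yes, KKT holds.

yes


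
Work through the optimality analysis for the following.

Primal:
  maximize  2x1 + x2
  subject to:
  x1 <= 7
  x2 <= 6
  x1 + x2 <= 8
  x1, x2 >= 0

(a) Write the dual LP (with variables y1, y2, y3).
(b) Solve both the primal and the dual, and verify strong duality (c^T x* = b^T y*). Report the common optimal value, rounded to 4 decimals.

The standard primal-dual pair for 'max c^T x s.t. A x <= b, x >= 0' is:
  Dual:  min b^T y  s.t.  A^T y >= c,  y >= 0.

So the dual LP is:
  minimize  7y1 + 6y2 + 8y3
  subject to:
    y1 + y3 >= 2
    y2 + y3 >= 1
    y1, y2, y3 >= 0

Solving the primal: x* = (7, 1).
  primal value c^T x* = 15.
Solving the dual: y* = (1, 0, 1).
  dual value b^T y* = 15.
Strong duality: c^T x* = b^T y*. Confirmed.

15


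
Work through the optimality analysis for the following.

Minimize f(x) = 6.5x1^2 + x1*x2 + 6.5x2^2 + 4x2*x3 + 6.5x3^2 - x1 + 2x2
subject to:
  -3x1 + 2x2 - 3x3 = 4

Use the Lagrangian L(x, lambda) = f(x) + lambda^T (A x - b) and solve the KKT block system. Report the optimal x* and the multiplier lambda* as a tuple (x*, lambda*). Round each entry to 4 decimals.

Form the Lagrangian:
  L(x, lambda) = (1/2) x^T Q x + c^T x + lambda^T (A x - b)
Stationarity (grad_x L = 0): Q x + c + A^T lambda = 0.
Primal feasibility: A x = b.

This gives the KKT block system:
  [ Q   A^T ] [ x     ]   [-c ]
  [ A    0  ] [ lambda ] = [ b ]

Solving the linear system:
  x*      = (-0.4485, 0.4005, -0.6178)
  lambda* = (-2.1433)
  f(x*)   = 4.9114

x* = (-0.4485, 0.4005, -0.6178), lambda* = (-2.1433)


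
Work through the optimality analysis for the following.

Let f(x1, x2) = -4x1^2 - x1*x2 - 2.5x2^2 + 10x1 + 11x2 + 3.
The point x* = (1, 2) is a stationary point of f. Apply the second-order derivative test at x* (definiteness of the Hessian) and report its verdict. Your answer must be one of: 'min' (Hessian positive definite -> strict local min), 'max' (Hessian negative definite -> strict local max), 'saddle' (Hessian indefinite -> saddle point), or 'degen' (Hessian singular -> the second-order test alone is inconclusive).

Compute the Hessian H = grad^2 f:
  H = [[-8, -1], [-1, -5]]
Verify stationarity: grad f(x*) = H x* + g = (0, 0).
Eigenvalues of H: -8.3028, -4.6972.
Both eigenvalues < 0, so H is negative definite -> x* is a strict local max.

max


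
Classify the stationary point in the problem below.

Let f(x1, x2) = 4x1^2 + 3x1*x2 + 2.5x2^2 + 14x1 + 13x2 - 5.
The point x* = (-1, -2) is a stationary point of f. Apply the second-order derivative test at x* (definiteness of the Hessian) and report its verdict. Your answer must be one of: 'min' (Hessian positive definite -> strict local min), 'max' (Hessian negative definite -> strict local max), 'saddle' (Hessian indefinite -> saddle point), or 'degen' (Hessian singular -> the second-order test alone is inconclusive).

Compute the Hessian H = grad^2 f:
  H = [[8, 3], [3, 5]]
Verify stationarity: grad f(x*) = H x* + g = (0, 0).
Eigenvalues of H: 3.1459, 9.8541.
Both eigenvalues > 0, so H is positive definite -> x* is a strict local min.

min


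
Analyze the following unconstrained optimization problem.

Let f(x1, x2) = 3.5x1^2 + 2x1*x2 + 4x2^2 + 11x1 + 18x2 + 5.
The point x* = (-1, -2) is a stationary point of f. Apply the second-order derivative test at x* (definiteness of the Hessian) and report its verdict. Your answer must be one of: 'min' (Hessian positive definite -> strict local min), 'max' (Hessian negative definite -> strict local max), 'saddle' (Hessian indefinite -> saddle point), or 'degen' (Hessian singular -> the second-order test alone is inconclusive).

Compute the Hessian H = grad^2 f:
  H = [[7, 2], [2, 8]]
Verify stationarity: grad f(x*) = H x* + g = (0, 0).
Eigenvalues of H: 5.4384, 9.5616.
Both eigenvalues > 0, so H is positive definite -> x* is a strict local min.

min


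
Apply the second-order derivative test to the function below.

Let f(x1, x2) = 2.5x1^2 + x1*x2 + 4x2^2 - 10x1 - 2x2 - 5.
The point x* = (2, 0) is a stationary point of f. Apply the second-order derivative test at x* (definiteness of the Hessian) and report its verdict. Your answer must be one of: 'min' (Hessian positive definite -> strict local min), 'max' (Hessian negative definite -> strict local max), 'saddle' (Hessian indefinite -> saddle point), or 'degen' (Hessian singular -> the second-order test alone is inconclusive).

Compute the Hessian H = grad^2 f:
  H = [[5, 1], [1, 8]]
Verify stationarity: grad f(x*) = H x* + g = (0, 0).
Eigenvalues of H: 4.6972, 8.3028.
Both eigenvalues > 0, so H is positive definite -> x* is a strict local min.

min


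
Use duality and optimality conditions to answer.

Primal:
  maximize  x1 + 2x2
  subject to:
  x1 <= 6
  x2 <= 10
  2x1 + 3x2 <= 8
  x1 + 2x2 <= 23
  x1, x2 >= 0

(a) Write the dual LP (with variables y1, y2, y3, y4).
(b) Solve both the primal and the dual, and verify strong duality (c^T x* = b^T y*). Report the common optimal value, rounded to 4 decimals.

The standard primal-dual pair for 'max c^T x s.t. A x <= b, x >= 0' is:
  Dual:  min b^T y  s.t.  A^T y >= c,  y >= 0.

So the dual LP is:
  minimize  6y1 + 10y2 + 8y3 + 23y4
  subject to:
    y1 + 2y3 + y4 >= 1
    y2 + 3y3 + 2y4 >= 2
    y1, y2, y3, y4 >= 0

Solving the primal: x* = (0, 2.6667).
  primal value c^T x* = 5.3333.
Solving the dual: y* = (0, 0, 0.6667, 0).
  dual value b^T y* = 5.3333.
Strong duality: c^T x* = b^T y*. Confirmed.

5.3333


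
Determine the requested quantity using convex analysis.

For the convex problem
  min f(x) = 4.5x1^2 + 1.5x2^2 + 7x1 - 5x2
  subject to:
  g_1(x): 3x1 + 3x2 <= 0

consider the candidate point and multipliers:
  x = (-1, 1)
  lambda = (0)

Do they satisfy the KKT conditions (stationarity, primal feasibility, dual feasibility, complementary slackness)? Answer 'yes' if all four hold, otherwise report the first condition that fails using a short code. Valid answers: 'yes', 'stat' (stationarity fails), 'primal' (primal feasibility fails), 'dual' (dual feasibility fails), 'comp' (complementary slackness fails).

Gradient of f: grad f(x) = Q x + c = (-2, -2)
Constraint values g_i(x) = a_i^T x - b_i:
  g_1((-1, 1)) = 0
Stationarity residual: grad f(x) + sum_i lambda_i a_i = (-2, -2)
  -> stationarity FAILS
Primal feasibility (all g_i <= 0): OK
Dual feasibility (all lambda_i >= 0): OK
Complementary slackness (lambda_i * g_i(x) = 0 for all i): OK

Verdict: the first failing condition is stationarity -> stat.

stat


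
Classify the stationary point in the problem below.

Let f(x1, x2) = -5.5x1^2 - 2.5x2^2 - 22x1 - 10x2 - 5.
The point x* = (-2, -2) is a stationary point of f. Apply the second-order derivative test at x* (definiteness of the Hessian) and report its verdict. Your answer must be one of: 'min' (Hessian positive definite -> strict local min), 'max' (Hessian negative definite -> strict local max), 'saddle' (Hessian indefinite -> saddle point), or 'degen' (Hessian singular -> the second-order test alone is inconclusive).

Compute the Hessian H = grad^2 f:
  H = [[-11, 0], [0, -5]]
Verify stationarity: grad f(x*) = H x* + g = (0, 0).
Eigenvalues of H: -11, -5.
Both eigenvalues < 0, so H is negative definite -> x* is a strict local max.

max


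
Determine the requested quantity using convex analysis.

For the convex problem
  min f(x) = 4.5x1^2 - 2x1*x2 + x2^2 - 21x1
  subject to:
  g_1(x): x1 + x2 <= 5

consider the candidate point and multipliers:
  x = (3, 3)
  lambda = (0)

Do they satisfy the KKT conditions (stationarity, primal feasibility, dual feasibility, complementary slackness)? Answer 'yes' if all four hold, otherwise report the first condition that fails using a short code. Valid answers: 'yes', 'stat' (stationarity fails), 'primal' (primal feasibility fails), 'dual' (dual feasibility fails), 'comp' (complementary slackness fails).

Gradient of f: grad f(x) = Q x + c = (0, 0)
Constraint values g_i(x) = a_i^T x - b_i:
  g_1((3, 3)) = 1
Stationarity residual: grad f(x) + sum_i lambda_i a_i = (0, 0)
  -> stationarity OK
Primal feasibility (all g_i <= 0): FAILS
Dual feasibility (all lambda_i >= 0): OK
Complementary slackness (lambda_i * g_i(x) = 0 for all i): OK

Verdict: the first failing condition is primal_feasibility -> primal.

primal


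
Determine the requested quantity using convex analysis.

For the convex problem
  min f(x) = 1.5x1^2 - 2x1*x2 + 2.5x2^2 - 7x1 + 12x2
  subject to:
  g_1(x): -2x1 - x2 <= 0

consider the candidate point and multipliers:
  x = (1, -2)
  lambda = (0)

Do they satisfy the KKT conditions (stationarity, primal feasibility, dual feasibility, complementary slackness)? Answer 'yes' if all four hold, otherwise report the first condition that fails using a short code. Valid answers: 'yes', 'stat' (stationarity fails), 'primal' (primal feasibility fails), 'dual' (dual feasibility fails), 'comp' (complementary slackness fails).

Gradient of f: grad f(x) = Q x + c = (0, 0)
Constraint values g_i(x) = a_i^T x - b_i:
  g_1((1, -2)) = 0
Stationarity residual: grad f(x) + sum_i lambda_i a_i = (0, 0)
  -> stationarity OK
Primal feasibility (all g_i <= 0): OK
Dual feasibility (all lambda_i >= 0): OK
Complementary slackness (lambda_i * g_i(x) = 0 for all i): OK

Verdict: yes, KKT holds.

yes


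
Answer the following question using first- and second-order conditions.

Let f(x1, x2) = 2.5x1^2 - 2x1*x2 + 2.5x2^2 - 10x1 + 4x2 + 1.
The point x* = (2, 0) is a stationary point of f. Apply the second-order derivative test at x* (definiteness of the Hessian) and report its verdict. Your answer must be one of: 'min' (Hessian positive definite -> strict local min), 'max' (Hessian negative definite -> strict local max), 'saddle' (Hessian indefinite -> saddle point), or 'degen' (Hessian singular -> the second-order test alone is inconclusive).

Compute the Hessian H = grad^2 f:
  H = [[5, -2], [-2, 5]]
Verify stationarity: grad f(x*) = H x* + g = (0, 0).
Eigenvalues of H: 3, 7.
Both eigenvalues > 0, so H is positive definite -> x* is a strict local min.

min


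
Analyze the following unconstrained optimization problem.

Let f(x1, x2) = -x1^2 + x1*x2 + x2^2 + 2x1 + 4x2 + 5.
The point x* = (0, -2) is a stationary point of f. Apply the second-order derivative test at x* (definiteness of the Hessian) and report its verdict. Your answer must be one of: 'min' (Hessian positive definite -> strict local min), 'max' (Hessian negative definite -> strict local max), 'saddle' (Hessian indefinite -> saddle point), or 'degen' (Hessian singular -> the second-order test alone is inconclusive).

Compute the Hessian H = grad^2 f:
  H = [[-2, 1], [1, 2]]
Verify stationarity: grad f(x*) = H x* + g = (0, 0).
Eigenvalues of H: -2.2361, 2.2361.
Eigenvalues have mixed signs, so H is indefinite -> x* is a saddle point.

saddle


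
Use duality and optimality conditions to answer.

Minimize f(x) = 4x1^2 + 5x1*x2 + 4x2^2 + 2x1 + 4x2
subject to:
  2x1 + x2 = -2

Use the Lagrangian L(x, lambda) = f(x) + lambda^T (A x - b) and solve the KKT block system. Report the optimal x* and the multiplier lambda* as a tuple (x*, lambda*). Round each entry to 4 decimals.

Form the Lagrangian:
  L(x, lambda) = (1/2) x^T Q x + c^T x + lambda^T (A x - b)
Stationarity (grad_x L = 0): Q x + c + A^T lambda = 0.
Primal feasibility: A x = b.

This gives the KKT block system:
  [ Q   A^T ] [ x     ]   [-c ]
  [ A    0  ] [ lambda ] = [ b ]

Solving the linear system:
  x*      = (-0.8, -0.4)
  lambda* = (3.2)
  f(x*)   = 1.6

x* = (-0.8, -0.4), lambda* = (3.2)


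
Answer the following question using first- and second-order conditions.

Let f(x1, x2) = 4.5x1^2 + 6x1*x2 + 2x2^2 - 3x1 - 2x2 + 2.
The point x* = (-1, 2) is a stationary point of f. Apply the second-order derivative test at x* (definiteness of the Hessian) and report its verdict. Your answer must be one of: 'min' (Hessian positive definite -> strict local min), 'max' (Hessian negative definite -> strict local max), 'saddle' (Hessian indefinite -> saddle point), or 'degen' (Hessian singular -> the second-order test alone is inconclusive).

Compute the Hessian H = grad^2 f:
  H = [[9, 6], [6, 4]]
Verify stationarity: grad f(x*) = H x* + g = (0, 0).
Eigenvalues of H: 0, 13.
H has a zero eigenvalue (singular; positive semidefinite but not definite), so H is neither positive definite, negative definite, nor indefinite. The second-order test alone is inconclusive -> degen.
(Indeed, f is constant along the null direction of H through x*, so x* is not a strict local extremum.)

degen


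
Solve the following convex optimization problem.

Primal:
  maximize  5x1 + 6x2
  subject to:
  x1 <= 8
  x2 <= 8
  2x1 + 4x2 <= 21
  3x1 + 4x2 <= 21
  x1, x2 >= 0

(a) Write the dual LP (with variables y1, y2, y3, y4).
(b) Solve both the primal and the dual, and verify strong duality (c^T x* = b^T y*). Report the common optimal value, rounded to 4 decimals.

The standard primal-dual pair for 'max c^T x s.t. A x <= b, x >= 0' is:
  Dual:  min b^T y  s.t.  A^T y >= c,  y >= 0.

So the dual LP is:
  minimize  8y1 + 8y2 + 21y3 + 21y4
  subject to:
    y1 + 2y3 + 3y4 >= 5
    y2 + 4y3 + 4y4 >= 6
    y1, y2, y3, y4 >= 0

Solving the primal: x* = (7, 0).
  primal value c^T x* = 35.
Solving the dual: y* = (0, 0, 0, 1.6667).
  dual value b^T y* = 35.
Strong duality: c^T x* = b^T y*. Confirmed.

35


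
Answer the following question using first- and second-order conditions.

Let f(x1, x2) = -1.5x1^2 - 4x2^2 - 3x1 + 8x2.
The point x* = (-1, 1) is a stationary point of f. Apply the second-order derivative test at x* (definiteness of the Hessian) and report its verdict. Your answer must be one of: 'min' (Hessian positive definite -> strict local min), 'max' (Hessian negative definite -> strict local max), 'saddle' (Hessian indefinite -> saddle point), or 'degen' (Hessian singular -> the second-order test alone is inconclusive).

Compute the Hessian H = grad^2 f:
  H = [[-3, 0], [0, -8]]
Verify stationarity: grad f(x*) = H x* + g = (0, 0).
Eigenvalues of H: -8, -3.
Both eigenvalues < 0, so H is negative definite -> x* is a strict local max.

max


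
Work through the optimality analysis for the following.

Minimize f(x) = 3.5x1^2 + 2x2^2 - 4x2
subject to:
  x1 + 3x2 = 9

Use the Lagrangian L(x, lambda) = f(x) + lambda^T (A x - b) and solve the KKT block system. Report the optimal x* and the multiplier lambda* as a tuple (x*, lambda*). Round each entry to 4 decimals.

Form the Lagrangian:
  L(x, lambda) = (1/2) x^T Q x + c^T x + lambda^T (A x - b)
Stationarity (grad_x L = 0): Q x + c + A^T lambda = 0.
Primal feasibility: A x = b.

This gives the KKT block system:
  [ Q   A^T ] [ x     ]   [-c ]
  [ A    0  ] [ lambda ] = [ b ]

Solving the linear system:
  x*      = (0.3582, 2.8806)
  lambda* = (-2.5075)
  f(x*)   = 5.5224

x* = (0.3582, 2.8806), lambda* = (-2.5075)


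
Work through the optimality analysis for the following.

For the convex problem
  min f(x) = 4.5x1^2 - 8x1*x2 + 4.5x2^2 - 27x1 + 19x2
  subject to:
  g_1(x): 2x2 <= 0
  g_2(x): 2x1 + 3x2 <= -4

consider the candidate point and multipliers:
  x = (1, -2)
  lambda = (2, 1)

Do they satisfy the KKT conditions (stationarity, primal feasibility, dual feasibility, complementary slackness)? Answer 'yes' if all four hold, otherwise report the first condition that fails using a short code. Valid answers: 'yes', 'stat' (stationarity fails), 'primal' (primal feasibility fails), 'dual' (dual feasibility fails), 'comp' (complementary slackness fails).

Gradient of f: grad f(x) = Q x + c = (-2, -7)
Constraint values g_i(x) = a_i^T x - b_i:
  g_1((1, -2)) = -4
  g_2((1, -2)) = 0
Stationarity residual: grad f(x) + sum_i lambda_i a_i = (0, 0)
  -> stationarity OK
Primal feasibility (all g_i <= 0): OK
Dual feasibility (all lambda_i >= 0): OK
Complementary slackness (lambda_i * g_i(x) = 0 for all i): FAILS

Verdict: the first failing condition is complementary_slackness -> comp.

comp


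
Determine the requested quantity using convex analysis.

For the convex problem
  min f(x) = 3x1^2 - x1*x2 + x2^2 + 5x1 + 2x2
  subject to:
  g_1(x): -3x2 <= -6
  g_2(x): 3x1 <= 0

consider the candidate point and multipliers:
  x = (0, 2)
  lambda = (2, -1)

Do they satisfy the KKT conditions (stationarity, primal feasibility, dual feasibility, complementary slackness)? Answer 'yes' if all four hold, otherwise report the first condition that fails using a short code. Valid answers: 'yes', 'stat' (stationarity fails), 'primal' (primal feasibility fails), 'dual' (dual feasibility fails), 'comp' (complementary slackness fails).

Gradient of f: grad f(x) = Q x + c = (3, 6)
Constraint values g_i(x) = a_i^T x - b_i:
  g_1((0, 2)) = 0
  g_2((0, 2)) = 0
Stationarity residual: grad f(x) + sum_i lambda_i a_i = (0, 0)
  -> stationarity OK
Primal feasibility (all g_i <= 0): OK
Dual feasibility (all lambda_i >= 0): FAILS
Complementary slackness (lambda_i * g_i(x) = 0 for all i): OK

Verdict: the first failing condition is dual_feasibility -> dual.

dual


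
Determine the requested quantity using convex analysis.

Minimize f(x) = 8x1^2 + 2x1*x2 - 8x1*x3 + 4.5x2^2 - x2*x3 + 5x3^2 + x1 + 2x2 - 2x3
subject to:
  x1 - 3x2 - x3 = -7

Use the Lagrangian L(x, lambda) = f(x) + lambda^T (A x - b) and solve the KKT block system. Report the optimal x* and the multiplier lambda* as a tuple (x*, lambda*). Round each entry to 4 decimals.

Form the Lagrangian:
  L(x, lambda) = (1/2) x^T Q x + c^T x + lambda^T (A x - b)
Stationarity (grad_x L = 0): Q x + c + A^T lambda = 0.
Primal feasibility: A x = b.

This gives the KKT block system:
  [ Q   A^T ] [ x     ]   [-c ]
  [ A    0  ] [ lambda ] = [ b ]

Solving the linear system:
  x*      = (-0.3122, 1.9756, 0.761)
  lambda* = (6.1317)
  f(x*)   = 22.5195

x* = (-0.3122, 1.9756, 0.761), lambda* = (6.1317)


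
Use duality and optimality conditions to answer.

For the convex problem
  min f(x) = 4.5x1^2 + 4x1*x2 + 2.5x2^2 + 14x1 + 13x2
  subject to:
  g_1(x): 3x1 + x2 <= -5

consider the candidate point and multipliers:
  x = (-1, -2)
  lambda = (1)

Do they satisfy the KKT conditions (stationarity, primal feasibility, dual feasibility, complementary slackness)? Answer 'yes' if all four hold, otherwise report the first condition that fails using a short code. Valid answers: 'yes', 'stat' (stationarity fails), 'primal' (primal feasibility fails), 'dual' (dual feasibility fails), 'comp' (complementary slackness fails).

Gradient of f: grad f(x) = Q x + c = (-3, -1)
Constraint values g_i(x) = a_i^T x - b_i:
  g_1((-1, -2)) = 0
Stationarity residual: grad f(x) + sum_i lambda_i a_i = (0, 0)
  -> stationarity OK
Primal feasibility (all g_i <= 0): OK
Dual feasibility (all lambda_i >= 0): OK
Complementary slackness (lambda_i * g_i(x) = 0 for all i): OK

Verdict: yes, KKT holds.

yes


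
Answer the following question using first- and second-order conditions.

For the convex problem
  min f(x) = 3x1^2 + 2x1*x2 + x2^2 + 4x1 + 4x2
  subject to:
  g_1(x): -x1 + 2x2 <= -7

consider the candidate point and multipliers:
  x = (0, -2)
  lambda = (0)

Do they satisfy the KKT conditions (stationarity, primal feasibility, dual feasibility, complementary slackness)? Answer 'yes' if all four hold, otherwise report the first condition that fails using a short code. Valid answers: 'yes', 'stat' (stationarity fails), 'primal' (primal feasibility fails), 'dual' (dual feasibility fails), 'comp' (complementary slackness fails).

Gradient of f: grad f(x) = Q x + c = (0, 0)
Constraint values g_i(x) = a_i^T x - b_i:
  g_1((0, -2)) = 3
Stationarity residual: grad f(x) + sum_i lambda_i a_i = (0, 0)
  -> stationarity OK
Primal feasibility (all g_i <= 0): FAILS
Dual feasibility (all lambda_i >= 0): OK
Complementary slackness (lambda_i * g_i(x) = 0 for all i): OK

Verdict: the first failing condition is primal_feasibility -> primal.

primal


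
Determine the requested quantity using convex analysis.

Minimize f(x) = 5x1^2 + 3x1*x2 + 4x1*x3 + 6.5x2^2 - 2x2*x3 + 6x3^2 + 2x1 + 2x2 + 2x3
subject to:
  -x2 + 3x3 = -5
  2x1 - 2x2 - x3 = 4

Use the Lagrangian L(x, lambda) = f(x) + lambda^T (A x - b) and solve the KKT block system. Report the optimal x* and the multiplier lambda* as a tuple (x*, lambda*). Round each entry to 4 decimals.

Form the Lagrangian:
  L(x, lambda) = (1/2) x^T Q x + c^T x + lambda^T (A x - b)
Stationarity (grad_x L = 0): Q x + c + A^T lambda = 0.
Primal feasibility: A x = b.

This gives the KKT block system:
  [ Q   A^T ] [ x     ]   [-c ]
  [ A    0  ] [ lambda ] = [ b ]

Solving the linear system:
  x*      = (0.7678, -0.3419, -1.7806)
  lambda* = (4.9493, -0.7648)
  f(x*)   = 12.548

x* = (0.7678, -0.3419, -1.7806), lambda* = (4.9493, -0.7648)


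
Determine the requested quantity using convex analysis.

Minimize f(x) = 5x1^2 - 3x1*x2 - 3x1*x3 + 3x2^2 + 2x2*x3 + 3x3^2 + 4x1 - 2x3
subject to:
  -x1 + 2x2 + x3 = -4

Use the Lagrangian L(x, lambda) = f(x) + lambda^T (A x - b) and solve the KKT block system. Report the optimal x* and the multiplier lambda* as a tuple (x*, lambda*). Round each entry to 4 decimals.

Form the Lagrangian:
  L(x, lambda) = (1/2) x^T Q x + c^T x + lambda^T (A x - b)
Stationarity (grad_x L = 0): Q x + c + A^T lambda = 0.
Primal feasibility: A x = b.

This gives the KKT block system:
  [ Q   A^T ] [ x     ]   [-c ]
  [ A    0  ] [ lambda ] = [ b ]

Solving the linear system:
  x*      = (-0.5146, -2.1637, -0.1871)
  lambda* = (5.9064)
  f(x*)   = 10.9708

x* = (-0.5146, -2.1637, -0.1871), lambda* = (5.9064)


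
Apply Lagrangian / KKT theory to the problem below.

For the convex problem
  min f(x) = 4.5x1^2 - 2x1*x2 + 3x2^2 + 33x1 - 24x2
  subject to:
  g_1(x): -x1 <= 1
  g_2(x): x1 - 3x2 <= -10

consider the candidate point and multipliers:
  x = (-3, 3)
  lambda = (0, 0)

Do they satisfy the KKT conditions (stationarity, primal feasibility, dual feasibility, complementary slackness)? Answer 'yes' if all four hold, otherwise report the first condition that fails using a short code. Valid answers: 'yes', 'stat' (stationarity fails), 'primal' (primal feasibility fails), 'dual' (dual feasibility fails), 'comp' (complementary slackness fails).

Gradient of f: grad f(x) = Q x + c = (0, 0)
Constraint values g_i(x) = a_i^T x - b_i:
  g_1((-3, 3)) = 2
  g_2((-3, 3)) = -2
Stationarity residual: grad f(x) + sum_i lambda_i a_i = (0, 0)
  -> stationarity OK
Primal feasibility (all g_i <= 0): FAILS
Dual feasibility (all lambda_i >= 0): OK
Complementary slackness (lambda_i * g_i(x) = 0 for all i): OK

Verdict: the first failing condition is primal_feasibility -> primal.

primal


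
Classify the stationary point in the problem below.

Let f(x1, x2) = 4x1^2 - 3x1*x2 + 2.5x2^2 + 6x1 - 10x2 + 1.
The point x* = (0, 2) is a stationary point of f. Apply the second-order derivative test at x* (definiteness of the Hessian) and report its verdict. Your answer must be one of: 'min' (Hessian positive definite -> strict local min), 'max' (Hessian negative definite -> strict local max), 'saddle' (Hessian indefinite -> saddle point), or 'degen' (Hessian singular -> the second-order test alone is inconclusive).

Compute the Hessian H = grad^2 f:
  H = [[8, -3], [-3, 5]]
Verify stationarity: grad f(x*) = H x* + g = (0, 0).
Eigenvalues of H: 3.1459, 9.8541.
Both eigenvalues > 0, so H is positive definite -> x* is a strict local min.

min


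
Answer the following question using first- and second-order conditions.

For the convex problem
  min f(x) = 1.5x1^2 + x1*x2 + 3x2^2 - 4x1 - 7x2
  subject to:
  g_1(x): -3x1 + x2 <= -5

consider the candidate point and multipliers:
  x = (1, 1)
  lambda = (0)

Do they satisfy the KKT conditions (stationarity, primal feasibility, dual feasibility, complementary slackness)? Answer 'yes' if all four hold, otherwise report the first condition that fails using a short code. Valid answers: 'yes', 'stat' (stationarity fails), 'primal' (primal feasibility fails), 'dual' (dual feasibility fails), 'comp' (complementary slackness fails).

Gradient of f: grad f(x) = Q x + c = (0, 0)
Constraint values g_i(x) = a_i^T x - b_i:
  g_1((1, 1)) = 3
Stationarity residual: grad f(x) + sum_i lambda_i a_i = (0, 0)
  -> stationarity OK
Primal feasibility (all g_i <= 0): FAILS
Dual feasibility (all lambda_i >= 0): OK
Complementary slackness (lambda_i * g_i(x) = 0 for all i): OK

Verdict: the first failing condition is primal_feasibility -> primal.

primal
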